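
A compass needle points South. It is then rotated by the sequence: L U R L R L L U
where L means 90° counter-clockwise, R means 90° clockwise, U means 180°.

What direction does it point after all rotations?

Answer: Final heading: North

Derivation:
Start: South
  L (left (90° counter-clockwise)) -> East
  U (U-turn (180°)) -> West
  R (right (90° clockwise)) -> North
  L (left (90° counter-clockwise)) -> West
  R (right (90° clockwise)) -> North
  L (left (90° counter-clockwise)) -> West
  L (left (90° counter-clockwise)) -> South
  U (U-turn (180°)) -> North
Final: North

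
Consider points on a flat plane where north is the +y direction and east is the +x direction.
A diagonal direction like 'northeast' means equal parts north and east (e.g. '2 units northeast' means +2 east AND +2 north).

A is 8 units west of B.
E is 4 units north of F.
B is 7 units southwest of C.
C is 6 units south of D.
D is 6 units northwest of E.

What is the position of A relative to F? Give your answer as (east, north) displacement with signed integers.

Place F at the origin (east=0, north=0).
  E is 4 units north of F: delta (east=+0, north=+4); E at (east=0, north=4).
  D is 6 units northwest of E: delta (east=-6, north=+6); D at (east=-6, north=10).
  C is 6 units south of D: delta (east=+0, north=-6); C at (east=-6, north=4).
  B is 7 units southwest of C: delta (east=-7, north=-7); B at (east=-13, north=-3).
  A is 8 units west of B: delta (east=-8, north=+0); A at (east=-21, north=-3).
Therefore A relative to F: (east=-21, north=-3).

Answer: A is at (east=-21, north=-3) relative to F.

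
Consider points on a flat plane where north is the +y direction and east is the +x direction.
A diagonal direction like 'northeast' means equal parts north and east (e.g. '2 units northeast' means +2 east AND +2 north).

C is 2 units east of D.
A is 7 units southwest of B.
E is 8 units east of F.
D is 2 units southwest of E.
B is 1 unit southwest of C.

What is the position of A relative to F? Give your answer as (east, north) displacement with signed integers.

Answer: A is at (east=0, north=-10) relative to F.

Derivation:
Place F at the origin (east=0, north=0).
  E is 8 units east of F: delta (east=+8, north=+0); E at (east=8, north=0).
  D is 2 units southwest of E: delta (east=-2, north=-2); D at (east=6, north=-2).
  C is 2 units east of D: delta (east=+2, north=+0); C at (east=8, north=-2).
  B is 1 unit southwest of C: delta (east=-1, north=-1); B at (east=7, north=-3).
  A is 7 units southwest of B: delta (east=-7, north=-7); A at (east=0, north=-10).
Therefore A relative to F: (east=0, north=-10).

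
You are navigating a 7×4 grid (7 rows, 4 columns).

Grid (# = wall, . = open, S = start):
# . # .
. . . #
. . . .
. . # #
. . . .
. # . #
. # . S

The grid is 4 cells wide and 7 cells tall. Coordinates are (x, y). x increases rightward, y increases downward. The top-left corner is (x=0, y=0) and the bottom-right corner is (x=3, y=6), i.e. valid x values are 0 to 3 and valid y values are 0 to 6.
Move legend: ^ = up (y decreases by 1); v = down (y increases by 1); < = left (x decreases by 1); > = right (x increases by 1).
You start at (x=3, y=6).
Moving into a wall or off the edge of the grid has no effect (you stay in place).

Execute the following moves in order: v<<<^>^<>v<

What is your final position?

Start: (x=3, y=6)
  v (down): blocked, stay at (x=3, y=6)
  < (left): (x=3, y=6) -> (x=2, y=6)
  < (left): blocked, stay at (x=2, y=6)
  < (left): blocked, stay at (x=2, y=6)
  ^ (up): (x=2, y=6) -> (x=2, y=5)
  > (right): blocked, stay at (x=2, y=5)
  ^ (up): (x=2, y=5) -> (x=2, y=4)
  < (left): (x=2, y=4) -> (x=1, y=4)
  > (right): (x=1, y=4) -> (x=2, y=4)
  v (down): (x=2, y=4) -> (x=2, y=5)
  < (left): blocked, stay at (x=2, y=5)
Final: (x=2, y=5)

Answer: Final position: (x=2, y=5)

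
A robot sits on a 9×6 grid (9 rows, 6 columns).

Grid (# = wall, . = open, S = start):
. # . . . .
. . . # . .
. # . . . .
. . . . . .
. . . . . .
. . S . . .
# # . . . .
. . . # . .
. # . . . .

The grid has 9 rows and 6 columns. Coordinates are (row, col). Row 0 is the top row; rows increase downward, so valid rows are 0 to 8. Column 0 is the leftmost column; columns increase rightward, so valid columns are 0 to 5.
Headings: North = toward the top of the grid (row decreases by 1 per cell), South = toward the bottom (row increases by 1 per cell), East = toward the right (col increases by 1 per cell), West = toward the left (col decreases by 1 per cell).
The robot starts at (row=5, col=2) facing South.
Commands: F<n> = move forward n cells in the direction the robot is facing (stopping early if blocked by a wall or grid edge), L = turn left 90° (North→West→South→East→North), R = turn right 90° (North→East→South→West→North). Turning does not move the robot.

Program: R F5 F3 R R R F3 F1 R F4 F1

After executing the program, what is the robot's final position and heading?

Answer: Final position: (row=5, col=0), facing West

Derivation:
Start: (row=5, col=2), facing South
  R: turn right, now facing West
  F5: move forward 2/5 (blocked), now at (row=5, col=0)
  F3: move forward 0/3 (blocked), now at (row=5, col=0)
  R: turn right, now facing North
  R: turn right, now facing East
  R: turn right, now facing South
  F3: move forward 0/3 (blocked), now at (row=5, col=0)
  F1: move forward 0/1 (blocked), now at (row=5, col=0)
  R: turn right, now facing West
  F4: move forward 0/4 (blocked), now at (row=5, col=0)
  F1: move forward 0/1 (blocked), now at (row=5, col=0)
Final: (row=5, col=0), facing West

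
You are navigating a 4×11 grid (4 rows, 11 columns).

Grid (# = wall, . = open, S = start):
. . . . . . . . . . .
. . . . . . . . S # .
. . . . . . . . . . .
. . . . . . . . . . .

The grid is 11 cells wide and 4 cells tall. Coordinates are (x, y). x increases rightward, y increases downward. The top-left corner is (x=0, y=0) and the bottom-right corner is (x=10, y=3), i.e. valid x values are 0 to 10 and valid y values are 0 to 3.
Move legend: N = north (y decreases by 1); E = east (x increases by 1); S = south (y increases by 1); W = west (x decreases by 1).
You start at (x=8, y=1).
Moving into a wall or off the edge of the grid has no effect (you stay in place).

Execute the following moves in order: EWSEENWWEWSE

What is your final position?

Answer: Final position: (x=8, y=3)

Derivation:
Start: (x=8, y=1)
  E (east): blocked, stay at (x=8, y=1)
  W (west): (x=8, y=1) -> (x=7, y=1)
  S (south): (x=7, y=1) -> (x=7, y=2)
  E (east): (x=7, y=2) -> (x=8, y=2)
  E (east): (x=8, y=2) -> (x=9, y=2)
  N (north): blocked, stay at (x=9, y=2)
  W (west): (x=9, y=2) -> (x=8, y=2)
  W (west): (x=8, y=2) -> (x=7, y=2)
  E (east): (x=7, y=2) -> (x=8, y=2)
  W (west): (x=8, y=2) -> (x=7, y=2)
  S (south): (x=7, y=2) -> (x=7, y=3)
  E (east): (x=7, y=3) -> (x=8, y=3)
Final: (x=8, y=3)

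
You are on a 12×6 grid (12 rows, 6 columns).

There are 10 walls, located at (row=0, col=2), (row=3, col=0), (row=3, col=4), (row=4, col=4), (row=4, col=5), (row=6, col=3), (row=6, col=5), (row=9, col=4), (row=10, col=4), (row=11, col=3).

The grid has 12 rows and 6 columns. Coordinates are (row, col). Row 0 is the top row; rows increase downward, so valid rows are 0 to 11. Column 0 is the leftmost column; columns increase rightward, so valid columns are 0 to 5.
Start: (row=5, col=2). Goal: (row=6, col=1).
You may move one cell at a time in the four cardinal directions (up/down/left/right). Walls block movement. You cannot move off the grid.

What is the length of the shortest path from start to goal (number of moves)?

BFS from (row=5, col=2) until reaching (row=6, col=1):
  Distance 0: (row=5, col=2)
  Distance 1: (row=4, col=2), (row=5, col=1), (row=5, col=3), (row=6, col=2)
  Distance 2: (row=3, col=2), (row=4, col=1), (row=4, col=3), (row=5, col=0), (row=5, col=4), (row=6, col=1), (row=7, col=2)  <- goal reached here
One shortest path (2 moves): (row=5, col=2) -> (row=5, col=1) -> (row=6, col=1)

Answer: Shortest path length: 2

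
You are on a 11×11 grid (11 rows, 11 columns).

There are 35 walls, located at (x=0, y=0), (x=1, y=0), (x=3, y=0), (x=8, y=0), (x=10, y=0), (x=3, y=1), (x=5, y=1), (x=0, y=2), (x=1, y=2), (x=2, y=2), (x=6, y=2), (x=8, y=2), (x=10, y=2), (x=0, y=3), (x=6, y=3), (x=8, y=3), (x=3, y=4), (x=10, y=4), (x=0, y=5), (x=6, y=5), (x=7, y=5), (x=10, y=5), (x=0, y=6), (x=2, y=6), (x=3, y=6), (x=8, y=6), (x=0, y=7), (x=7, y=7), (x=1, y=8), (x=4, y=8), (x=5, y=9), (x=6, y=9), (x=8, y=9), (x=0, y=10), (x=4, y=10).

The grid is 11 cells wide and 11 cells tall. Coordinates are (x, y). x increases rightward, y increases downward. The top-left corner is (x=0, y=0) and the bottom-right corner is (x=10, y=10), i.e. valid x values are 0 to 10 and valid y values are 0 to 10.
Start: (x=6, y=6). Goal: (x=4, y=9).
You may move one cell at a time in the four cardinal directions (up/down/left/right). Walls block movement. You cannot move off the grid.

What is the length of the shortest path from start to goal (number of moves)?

BFS from (x=6, y=6) until reaching (x=4, y=9):
  Distance 0: (x=6, y=6)
  Distance 1: (x=5, y=6), (x=7, y=6), (x=6, y=7)
  Distance 2: (x=5, y=5), (x=4, y=6), (x=5, y=7), (x=6, y=8)
  Distance 3: (x=5, y=4), (x=4, y=5), (x=4, y=7), (x=5, y=8), (x=7, y=8)
  Distance 4: (x=5, y=3), (x=4, y=4), (x=6, y=4), (x=3, y=5), (x=3, y=7), (x=8, y=8), (x=7, y=9)
  Distance 5: (x=5, y=2), (x=4, y=3), (x=7, y=4), (x=2, y=5), (x=2, y=7), (x=8, y=7), (x=3, y=8), (x=9, y=8), (x=7, y=10)
  Distance 6: (x=4, y=2), (x=3, y=3), (x=7, y=3), (x=2, y=4), (x=8, y=4), (x=1, y=5), (x=1, y=7), (x=9, y=7), (x=2, y=8), (x=10, y=8), (x=3, y=9), (x=9, y=9), (x=6, y=10), (x=8, y=10)
  Distance 7: (x=4, y=1), (x=3, y=2), (x=7, y=2), (x=2, y=3), (x=1, y=4), (x=9, y=4), (x=8, y=5), (x=1, y=6), (x=9, y=6), (x=10, y=7), (x=2, y=9), (x=4, y=9), (x=10, y=9), (x=3, y=10), (x=5, y=10), (x=9, y=10)  <- goal reached here
One shortest path (7 moves): (x=6, y=6) -> (x=5, y=6) -> (x=4, y=6) -> (x=4, y=7) -> (x=3, y=7) -> (x=3, y=8) -> (x=3, y=9) -> (x=4, y=9)

Answer: Shortest path length: 7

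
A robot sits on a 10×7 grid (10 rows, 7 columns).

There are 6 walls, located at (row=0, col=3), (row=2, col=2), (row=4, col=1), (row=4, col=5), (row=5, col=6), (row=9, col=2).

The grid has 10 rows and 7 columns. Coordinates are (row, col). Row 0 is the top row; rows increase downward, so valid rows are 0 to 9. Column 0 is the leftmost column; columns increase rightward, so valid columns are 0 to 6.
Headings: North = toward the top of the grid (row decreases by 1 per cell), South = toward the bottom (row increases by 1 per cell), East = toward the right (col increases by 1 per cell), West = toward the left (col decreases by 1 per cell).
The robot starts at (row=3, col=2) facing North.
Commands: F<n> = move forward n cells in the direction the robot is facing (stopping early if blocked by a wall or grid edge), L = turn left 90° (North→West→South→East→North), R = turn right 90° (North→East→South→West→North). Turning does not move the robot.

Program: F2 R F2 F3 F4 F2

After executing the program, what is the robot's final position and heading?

Answer: Final position: (row=3, col=6), facing East

Derivation:
Start: (row=3, col=2), facing North
  F2: move forward 0/2 (blocked), now at (row=3, col=2)
  R: turn right, now facing East
  F2: move forward 2, now at (row=3, col=4)
  F3: move forward 2/3 (blocked), now at (row=3, col=6)
  F4: move forward 0/4 (blocked), now at (row=3, col=6)
  F2: move forward 0/2 (blocked), now at (row=3, col=6)
Final: (row=3, col=6), facing East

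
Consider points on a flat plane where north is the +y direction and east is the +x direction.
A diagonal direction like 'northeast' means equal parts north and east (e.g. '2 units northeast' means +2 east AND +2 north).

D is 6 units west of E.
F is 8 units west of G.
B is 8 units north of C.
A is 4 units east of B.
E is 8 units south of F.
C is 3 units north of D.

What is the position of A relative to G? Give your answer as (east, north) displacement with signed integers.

Answer: A is at (east=-10, north=3) relative to G.

Derivation:
Place G at the origin (east=0, north=0).
  F is 8 units west of G: delta (east=-8, north=+0); F at (east=-8, north=0).
  E is 8 units south of F: delta (east=+0, north=-8); E at (east=-8, north=-8).
  D is 6 units west of E: delta (east=-6, north=+0); D at (east=-14, north=-8).
  C is 3 units north of D: delta (east=+0, north=+3); C at (east=-14, north=-5).
  B is 8 units north of C: delta (east=+0, north=+8); B at (east=-14, north=3).
  A is 4 units east of B: delta (east=+4, north=+0); A at (east=-10, north=3).
Therefore A relative to G: (east=-10, north=3).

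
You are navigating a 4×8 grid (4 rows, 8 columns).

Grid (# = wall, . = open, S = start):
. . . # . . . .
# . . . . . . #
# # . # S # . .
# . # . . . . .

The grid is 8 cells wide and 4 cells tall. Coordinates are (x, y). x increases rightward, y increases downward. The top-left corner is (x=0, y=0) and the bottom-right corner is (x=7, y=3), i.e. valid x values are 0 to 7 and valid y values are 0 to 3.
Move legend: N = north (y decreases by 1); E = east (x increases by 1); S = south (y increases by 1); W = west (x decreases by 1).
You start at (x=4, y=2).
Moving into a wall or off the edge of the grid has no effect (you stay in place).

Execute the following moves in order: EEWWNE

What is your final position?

Answer: Final position: (x=5, y=1)

Derivation:
Start: (x=4, y=2)
  E (east): blocked, stay at (x=4, y=2)
  E (east): blocked, stay at (x=4, y=2)
  W (west): blocked, stay at (x=4, y=2)
  W (west): blocked, stay at (x=4, y=2)
  N (north): (x=4, y=2) -> (x=4, y=1)
  E (east): (x=4, y=1) -> (x=5, y=1)
Final: (x=5, y=1)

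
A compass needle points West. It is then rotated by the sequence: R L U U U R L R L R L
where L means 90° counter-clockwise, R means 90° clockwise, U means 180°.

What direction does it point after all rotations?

Start: West
  R (right (90° clockwise)) -> North
  L (left (90° counter-clockwise)) -> West
  U (U-turn (180°)) -> East
  U (U-turn (180°)) -> West
  U (U-turn (180°)) -> East
  R (right (90° clockwise)) -> South
  L (left (90° counter-clockwise)) -> East
  R (right (90° clockwise)) -> South
  L (left (90° counter-clockwise)) -> East
  R (right (90° clockwise)) -> South
  L (left (90° counter-clockwise)) -> East
Final: East

Answer: Final heading: East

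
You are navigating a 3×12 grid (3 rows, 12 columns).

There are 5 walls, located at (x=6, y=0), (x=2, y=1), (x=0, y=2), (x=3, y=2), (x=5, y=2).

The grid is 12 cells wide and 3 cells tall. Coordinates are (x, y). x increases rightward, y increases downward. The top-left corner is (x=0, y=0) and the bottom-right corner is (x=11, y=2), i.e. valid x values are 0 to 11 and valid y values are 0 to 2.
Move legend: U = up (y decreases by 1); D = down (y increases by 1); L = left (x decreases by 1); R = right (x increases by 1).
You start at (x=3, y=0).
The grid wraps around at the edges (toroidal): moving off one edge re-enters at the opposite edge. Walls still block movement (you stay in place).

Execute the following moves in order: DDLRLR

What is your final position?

Start: (x=3, y=0)
  D (down): (x=3, y=0) -> (x=3, y=1)
  D (down): blocked, stay at (x=3, y=1)
  L (left): blocked, stay at (x=3, y=1)
  R (right): (x=3, y=1) -> (x=4, y=1)
  L (left): (x=4, y=1) -> (x=3, y=1)
  R (right): (x=3, y=1) -> (x=4, y=1)
Final: (x=4, y=1)

Answer: Final position: (x=4, y=1)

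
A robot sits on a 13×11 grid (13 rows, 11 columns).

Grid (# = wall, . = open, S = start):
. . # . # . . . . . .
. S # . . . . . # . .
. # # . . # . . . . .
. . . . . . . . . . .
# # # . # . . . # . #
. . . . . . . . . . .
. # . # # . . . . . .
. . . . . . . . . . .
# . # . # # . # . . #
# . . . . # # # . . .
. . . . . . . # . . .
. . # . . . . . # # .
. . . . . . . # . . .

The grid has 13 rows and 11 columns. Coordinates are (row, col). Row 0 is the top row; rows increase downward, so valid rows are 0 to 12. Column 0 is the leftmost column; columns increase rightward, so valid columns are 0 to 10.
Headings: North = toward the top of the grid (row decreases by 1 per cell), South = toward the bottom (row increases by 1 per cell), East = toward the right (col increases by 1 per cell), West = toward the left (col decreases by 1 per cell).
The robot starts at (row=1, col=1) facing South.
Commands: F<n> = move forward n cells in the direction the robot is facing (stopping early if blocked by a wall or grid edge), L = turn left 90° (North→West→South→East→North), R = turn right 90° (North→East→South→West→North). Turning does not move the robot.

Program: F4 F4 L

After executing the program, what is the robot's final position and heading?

Answer: Final position: (row=1, col=1), facing East

Derivation:
Start: (row=1, col=1), facing South
  F4: move forward 0/4 (blocked), now at (row=1, col=1)
  F4: move forward 0/4 (blocked), now at (row=1, col=1)
  L: turn left, now facing East
Final: (row=1, col=1), facing East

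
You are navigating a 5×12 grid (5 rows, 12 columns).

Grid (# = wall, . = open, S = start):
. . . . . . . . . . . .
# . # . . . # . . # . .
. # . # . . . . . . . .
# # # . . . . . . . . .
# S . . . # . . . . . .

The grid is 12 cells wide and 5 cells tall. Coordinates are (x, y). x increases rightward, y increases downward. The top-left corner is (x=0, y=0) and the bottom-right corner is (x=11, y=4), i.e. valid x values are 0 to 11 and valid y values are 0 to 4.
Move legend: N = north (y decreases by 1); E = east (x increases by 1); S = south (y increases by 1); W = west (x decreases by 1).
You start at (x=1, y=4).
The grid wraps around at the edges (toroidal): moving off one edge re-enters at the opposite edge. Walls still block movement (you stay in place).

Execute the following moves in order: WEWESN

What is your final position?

Start: (x=1, y=4)
  W (west): blocked, stay at (x=1, y=4)
  E (east): (x=1, y=4) -> (x=2, y=4)
  W (west): (x=2, y=4) -> (x=1, y=4)
  E (east): (x=1, y=4) -> (x=2, y=4)
  S (south): (x=2, y=4) -> (x=2, y=0)
  N (north): (x=2, y=0) -> (x=2, y=4)
Final: (x=2, y=4)

Answer: Final position: (x=2, y=4)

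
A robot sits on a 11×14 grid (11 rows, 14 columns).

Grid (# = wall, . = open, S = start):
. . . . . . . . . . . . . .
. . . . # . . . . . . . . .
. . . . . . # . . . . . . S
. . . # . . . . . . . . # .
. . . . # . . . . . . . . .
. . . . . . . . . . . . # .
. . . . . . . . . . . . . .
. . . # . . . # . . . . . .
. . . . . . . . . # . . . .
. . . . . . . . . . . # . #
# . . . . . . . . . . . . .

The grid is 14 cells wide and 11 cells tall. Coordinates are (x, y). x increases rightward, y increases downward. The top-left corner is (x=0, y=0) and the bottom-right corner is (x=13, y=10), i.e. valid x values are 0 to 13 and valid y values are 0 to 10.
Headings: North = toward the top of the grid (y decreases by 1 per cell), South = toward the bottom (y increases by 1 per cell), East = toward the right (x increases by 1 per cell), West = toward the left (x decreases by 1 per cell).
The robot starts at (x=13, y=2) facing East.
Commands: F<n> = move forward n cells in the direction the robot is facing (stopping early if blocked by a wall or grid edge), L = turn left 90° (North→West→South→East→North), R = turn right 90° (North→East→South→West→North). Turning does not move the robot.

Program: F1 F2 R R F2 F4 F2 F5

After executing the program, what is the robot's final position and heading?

Start: (x=13, y=2), facing East
  F1: move forward 0/1 (blocked), now at (x=13, y=2)
  F2: move forward 0/2 (blocked), now at (x=13, y=2)
  R: turn right, now facing South
  R: turn right, now facing West
  F2: move forward 2, now at (x=11, y=2)
  F4: move forward 4, now at (x=7, y=2)
  F2: move forward 0/2 (blocked), now at (x=7, y=2)
  F5: move forward 0/5 (blocked), now at (x=7, y=2)
Final: (x=7, y=2), facing West

Answer: Final position: (x=7, y=2), facing West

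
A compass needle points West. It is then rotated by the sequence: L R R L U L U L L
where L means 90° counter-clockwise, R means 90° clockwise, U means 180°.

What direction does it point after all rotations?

Answer: Final heading: North

Derivation:
Start: West
  L (left (90° counter-clockwise)) -> South
  R (right (90° clockwise)) -> West
  R (right (90° clockwise)) -> North
  L (left (90° counter-clockwise)) -> West
  U (U-turn (180°)) -> East
  L (left (90° counter-clockwise)) -> North
  U (U-turn (180°)) -> South
  L (left (90° counter-clockwise)) -> East
  L (left (90° counter-clockwise)) -> North
Final: North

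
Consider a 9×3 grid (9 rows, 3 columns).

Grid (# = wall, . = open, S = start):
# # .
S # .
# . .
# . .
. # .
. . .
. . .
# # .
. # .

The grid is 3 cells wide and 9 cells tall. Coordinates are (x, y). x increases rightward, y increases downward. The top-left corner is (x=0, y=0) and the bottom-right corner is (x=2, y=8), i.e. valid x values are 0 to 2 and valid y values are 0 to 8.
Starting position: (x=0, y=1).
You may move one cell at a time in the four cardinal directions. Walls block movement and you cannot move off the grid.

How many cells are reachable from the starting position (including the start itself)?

Answer: Reachable cells: 1

Derivation:
BFS flood-fill from (x=0, y=1):
  Distance 0: (x=0, y=1)
Total reachable: 1 (grid has 18 open cells total)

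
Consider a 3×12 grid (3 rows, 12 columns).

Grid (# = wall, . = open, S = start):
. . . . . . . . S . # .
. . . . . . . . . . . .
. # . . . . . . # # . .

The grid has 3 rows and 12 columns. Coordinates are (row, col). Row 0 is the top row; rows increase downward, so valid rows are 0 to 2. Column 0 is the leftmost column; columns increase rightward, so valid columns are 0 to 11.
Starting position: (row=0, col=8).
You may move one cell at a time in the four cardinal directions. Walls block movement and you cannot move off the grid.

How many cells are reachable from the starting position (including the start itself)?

BFS flood-fill from (row=0, col=8):
  Distance 0: (row=0, col=8)
  Distance 1: (row=0, col=7), (row=0, col=9), (row=1, col=8)
  Distance 2: (row=0, col=6), (row=1, col=7), (row=1, col=9)
  Distance 3: (row=0, col=5), (row=1, col=6), (row=1, col=10), (row=2, col=7)
  Distance 4: (row=0, col=4), (row=1, col=5), (row=1, col=11), (row=2, col=6), (row=2, col=10)
  Distance 5: (row=0, col=3), (row=0, col=11), (row=1, col=4), (row=2, col=5), (row=2, col=11)
  Distance 6: (row=0, col=2), (row=1, col=3), (row=2, col=4)
  Distance 7: (row=0, col=1), (row=1, col=2), (row=2, col=3)
  Distance 8: (row=0, col=0), (row=1, col=1), (row=2, col=2)
  Distance 9: (row=1, col=0)
  Distance 10: (row=2, col=0)
Total reachable: 32 (grid has 32 open cells total)

Answer: Reachable cells: 32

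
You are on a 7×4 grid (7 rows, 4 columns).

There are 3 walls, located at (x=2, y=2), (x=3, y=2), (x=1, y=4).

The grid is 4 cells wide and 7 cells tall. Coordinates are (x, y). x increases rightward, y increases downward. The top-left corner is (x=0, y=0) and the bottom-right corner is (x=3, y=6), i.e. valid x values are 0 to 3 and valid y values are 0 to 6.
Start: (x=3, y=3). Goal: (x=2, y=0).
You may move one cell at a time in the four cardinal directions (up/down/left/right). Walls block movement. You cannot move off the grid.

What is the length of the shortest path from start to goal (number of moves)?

BFS from (x=3, y=3) until reaching (x=2, y=0):
  Distance 0: (x=3, y=3)
  Distance 1: (x=2, y=3), (x=3, y=4)
  Distance 2: (x=1, y=3), (x=2, y=4), (x=3, y=5)
  Distance 3: (x=1, y=2), (x=0, y=3), (x=2, y=5), (x=3, y=6)
  Distance 4: (x=1, y=1), (x=0, y=2), (x=0, y=4), (x=1, y=5), (x=2, y=6)
  Distance 5: (x=1, y=0), (x=0, y=1), (x=2, y=1), (x=0, y=5), (x=1, y=6)
  Distance 6: (x=0, y=0), (x=2, y=0), (x=3, y=1), (x=0, y=6)  <- goal reached here
One shortest path (6 moves): (x=3, y=3) -> (x=2, y=3) -> (x=1, y=3) -> (x=1, y=2) -> (x=1, y=1) -> (x=2, y=1) -> (x=2, y=0)

Answer: Shortest path length: 6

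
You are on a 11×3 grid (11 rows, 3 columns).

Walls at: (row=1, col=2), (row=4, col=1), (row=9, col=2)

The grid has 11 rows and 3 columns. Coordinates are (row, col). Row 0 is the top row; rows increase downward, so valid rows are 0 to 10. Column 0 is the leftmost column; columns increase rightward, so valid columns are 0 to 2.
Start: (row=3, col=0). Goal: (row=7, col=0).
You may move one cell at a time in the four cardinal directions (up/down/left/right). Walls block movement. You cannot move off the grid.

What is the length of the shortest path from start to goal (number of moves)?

Answer: Shortest path length: 4

Derivation:
BFS from (row=3, col=0) until reaching (row=7, col=0):
  Distance 0: (row=3, col=0)
  Distance 1: (row=2, col=0), (row=3, col=1), (row=4, col=0)
  Distance 2: (row=1, col=0), (row=2, col=1), (row=3, col=2), (row=5, col=0)
  Distance 3: (row=0, col=0), (row=1, col=1), (row=2, col=2), (row=4, col=2), (row=5, col=1), (row=6, col=0)
  Distance 4: (row=0, col=1), (row=5, col=2), (row=6, col=1), (row=7, col=0)  <- goal reached here
One shortest path (4 moves): (row=3, col=0) -> (row=4, col=0) -> (row=5, col=0) -> (row=6, col=0) -> (row=7, col=0)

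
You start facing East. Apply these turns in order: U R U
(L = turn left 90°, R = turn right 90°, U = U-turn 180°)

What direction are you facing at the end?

Answer: Final heading: South

Derivation:
Start: East
  U (U-turn (180°)) -> West
  R (right (90° clockwise)) -> North
  U (U-turn (180°)) -> South
Final: South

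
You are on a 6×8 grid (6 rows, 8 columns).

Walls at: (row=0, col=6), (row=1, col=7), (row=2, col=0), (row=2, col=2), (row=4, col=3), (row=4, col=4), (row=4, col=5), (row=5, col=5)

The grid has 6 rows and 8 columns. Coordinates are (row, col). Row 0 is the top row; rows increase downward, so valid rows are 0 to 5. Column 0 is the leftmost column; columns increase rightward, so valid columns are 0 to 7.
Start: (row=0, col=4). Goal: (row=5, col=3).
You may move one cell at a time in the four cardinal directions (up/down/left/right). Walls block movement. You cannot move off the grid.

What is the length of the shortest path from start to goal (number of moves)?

BFS from (row=0, col=4) until reaching (row=5, col=3):
  Distance 0: (row=0, col=4)
  Distance 1: (row=0, col=3), (row=0, col=5), (row=1, col=4)
  Distance 2: (row=0, col=2), (row=1, col=3), (row=1, col=5), (row=2, col=4)
  Distance 3: (row=0, col=1), (row=1, col=2), (row=1, col=6), (row=2, col=3), (row=2, col=5), (row=3, col=4)
  Distance 4: (row=0, col=0), (row=1, col=1), (row=2, col=6), (row=3, col=3), (row=3, col=5)
  Distance 5: (row=1, col=0), (row=2, col=1), (row=2, col=7), (row=3, col=2), (row=3, col=6)
  Distance 6: (row=3, col=1), (row=3, col=7), (row=4, col=2), (row=4, col=6)
  Distance 7: (row=3, col=0), (row=4, col=1), (row=4, col=7), (row=5, col=2), (row=5, col=6)
  Distance 8: (row=4, col=0), (row=5, col=1), (row=5, col=3), (row=5, col=7)  <- goal reached here
One shortest path (8 moves): (row=0, col=4) -> (row=0, col=3) -> (row=1, col=3) -> (row=2, col=3) -> (row=3, col=3) -> (row=3, col=2) -> (row=4, col=2) -> (row=5, col=2) -> (row=5, col=3)

Answer: Shortest path length: 8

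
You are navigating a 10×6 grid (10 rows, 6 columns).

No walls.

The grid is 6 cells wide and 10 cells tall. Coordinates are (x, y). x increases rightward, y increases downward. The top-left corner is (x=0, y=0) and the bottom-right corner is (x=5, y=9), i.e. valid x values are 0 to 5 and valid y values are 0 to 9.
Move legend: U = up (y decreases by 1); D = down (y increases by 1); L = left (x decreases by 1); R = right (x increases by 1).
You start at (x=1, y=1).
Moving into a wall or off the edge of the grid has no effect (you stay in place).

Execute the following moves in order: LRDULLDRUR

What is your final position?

Start: (x=1, y=1)
  L (left): (x=1, y=1) -> (x=0, y=1)
  R (right): (x=0, y=1) -> (x=1, y=1)
  D (down): (x=1, y=1) -> (x=1, y=2)
  U (up): (x=1, y=2) -> (x=1, y=1)
  L (left): (x=1, y=1) -> (x=0, y=1)
  L (left): blocked, stay at (x=0, y=1)
  D (down): (x=0, y=1) -> (x=0, y=2)
  R (right): (x=0, y=2) -> (x=1, y=2)
  U (up): (x=1, y=2) -> (x=1, y=1)
  R (right): (x=1, y=1) -> (x=2, y=1)
Final: (x=2, y=1)

Answer: Final position: (x=2, y=1)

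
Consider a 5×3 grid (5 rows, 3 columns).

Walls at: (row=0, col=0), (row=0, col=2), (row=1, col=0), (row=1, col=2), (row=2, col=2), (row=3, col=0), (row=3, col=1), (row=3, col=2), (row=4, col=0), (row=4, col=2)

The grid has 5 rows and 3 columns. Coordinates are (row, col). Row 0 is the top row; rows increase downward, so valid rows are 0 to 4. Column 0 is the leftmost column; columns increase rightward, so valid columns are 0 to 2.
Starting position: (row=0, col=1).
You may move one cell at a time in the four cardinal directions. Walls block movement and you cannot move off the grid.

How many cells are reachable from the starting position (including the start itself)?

Answer: Reachable cells: 4

Derivation:
BFS flood-fill from (row=0, col=1):
  Distance 0: (row=0, col=1)
  Distance 1: (row=1, col=1)
  Distance 2: (row=2, col=1)
  Distance 3: (row=2, col=0)
Total reachable: 4 (grid has 5 open cells total)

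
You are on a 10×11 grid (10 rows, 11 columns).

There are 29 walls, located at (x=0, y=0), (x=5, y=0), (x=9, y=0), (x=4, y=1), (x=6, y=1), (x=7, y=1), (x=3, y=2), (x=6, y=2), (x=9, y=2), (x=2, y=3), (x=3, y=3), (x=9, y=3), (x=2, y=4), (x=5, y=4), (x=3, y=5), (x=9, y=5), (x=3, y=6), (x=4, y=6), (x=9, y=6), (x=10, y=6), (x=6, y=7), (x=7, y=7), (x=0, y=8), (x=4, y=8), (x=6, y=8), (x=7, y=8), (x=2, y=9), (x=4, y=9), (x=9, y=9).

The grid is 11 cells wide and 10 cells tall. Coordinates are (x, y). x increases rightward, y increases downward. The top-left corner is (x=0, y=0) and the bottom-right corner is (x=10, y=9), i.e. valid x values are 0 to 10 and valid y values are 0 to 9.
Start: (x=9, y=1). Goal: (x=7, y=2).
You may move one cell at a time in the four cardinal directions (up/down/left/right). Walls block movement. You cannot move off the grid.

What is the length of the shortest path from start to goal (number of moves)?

Answer: Shortest path length: 3

Derivation:
BFS from (x=9, y=1) until reaching (x=7, y=2):
  Distance 0: (x=9, y=1)
  Distance 1: (x=8, y=1), (x=10, y=1)
  Distance 2: (x=8, y=0), (x=10, y=0), (x=8, y=2), (x=10, y=2)
  Distance 3: (x=7, y=0), (x=7, y=2), (x=8, y=3), (x=10, y=3)  <- goal reached here
One shortest path (3 moves): (x=9, y=1) -> (x=8, y=1) -> (x=8, y=2) -> (x=7, y=2)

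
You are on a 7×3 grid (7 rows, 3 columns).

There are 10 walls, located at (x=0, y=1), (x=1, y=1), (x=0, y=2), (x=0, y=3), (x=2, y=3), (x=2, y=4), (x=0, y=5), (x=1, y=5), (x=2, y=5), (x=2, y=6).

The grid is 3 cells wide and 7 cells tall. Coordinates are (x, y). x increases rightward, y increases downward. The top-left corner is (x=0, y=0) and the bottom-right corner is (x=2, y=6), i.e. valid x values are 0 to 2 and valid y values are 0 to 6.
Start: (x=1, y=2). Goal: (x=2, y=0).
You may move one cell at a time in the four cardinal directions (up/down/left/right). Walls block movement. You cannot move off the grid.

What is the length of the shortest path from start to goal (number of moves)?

Answer: Shortest path length: 3

Derivation:
BFS from (x=1, y=2) until reaching (x=2, y=0):
  Distance 0: (x=1, y=2)
  Distance 1: (x=2, y=2), (x=1, y=3)
  Distance 2: (x=2, y=1), (x=1, y=4)
  Distance 3: (x=2, y=0), (x=0, y=4)  <- goal reached here
One shortest path (3 moves): (x=1, y=2) -> (x=2, y=2) -> (x=2, y=1) -> (x=2, y=0)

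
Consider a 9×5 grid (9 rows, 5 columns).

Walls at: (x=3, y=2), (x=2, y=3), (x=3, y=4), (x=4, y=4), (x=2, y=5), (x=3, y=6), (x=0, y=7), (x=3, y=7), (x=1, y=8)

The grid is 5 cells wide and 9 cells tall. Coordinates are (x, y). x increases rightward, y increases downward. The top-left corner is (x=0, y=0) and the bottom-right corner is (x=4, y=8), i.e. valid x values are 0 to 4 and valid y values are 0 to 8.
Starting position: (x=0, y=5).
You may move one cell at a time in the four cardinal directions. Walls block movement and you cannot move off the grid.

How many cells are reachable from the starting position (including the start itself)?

Answer: Reachable cells: 35

Derivation:
BFS flood-fill from (x=0, y=5):
  Distance 0: (x=0, y=5)
  Distance 1: (x=0, y=4), (x=1, y=5), (x=0, y=6)
  Distance 2: (x=0, y=3), (x=1, y=4), (x=1, y=6)
  Distance 3: (x=0, y=2), (x=1, y=3), (x=2, y=4), (x=2, y=6), (x=1, y=7)
  Distance 4: (x=0, y=1), (x=1, y=2), (x=2, y=7)
  Distance 5: (x=0, y=0), (x=1, y=1), (x=2, y=2), (x=2, y=8)
  Distance 6: (x=1, y=0), (x=2, y=1), (x=3, y=8)
  Distance 7: (x=2, y=0), (x=3, y=1), (x=4, y=8)
  Distance 8: (x=3, y=0), (x=4, y=1), (x=4, y=7)
  Distance 9: (x=4, y=0), (x=4, y=2), (x=4, y=6)
  Distance 10: (x=4, y=3), (x=4, y=5)
  Distance 11: (x=3, y=3), (x=3, y=5)
Total reachable: 35 (grid has 36 open cells total)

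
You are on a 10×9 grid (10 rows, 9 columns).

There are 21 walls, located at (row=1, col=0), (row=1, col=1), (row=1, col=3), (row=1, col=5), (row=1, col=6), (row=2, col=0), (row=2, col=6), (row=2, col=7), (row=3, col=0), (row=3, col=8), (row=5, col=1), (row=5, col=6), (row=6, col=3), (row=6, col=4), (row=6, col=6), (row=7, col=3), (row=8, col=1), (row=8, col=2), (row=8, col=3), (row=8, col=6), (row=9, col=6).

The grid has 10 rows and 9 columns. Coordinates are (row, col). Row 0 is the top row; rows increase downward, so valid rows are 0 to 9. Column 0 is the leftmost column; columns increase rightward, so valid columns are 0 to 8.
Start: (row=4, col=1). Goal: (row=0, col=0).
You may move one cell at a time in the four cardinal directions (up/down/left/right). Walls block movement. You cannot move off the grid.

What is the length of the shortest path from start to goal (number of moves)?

Answer: Shortest path length: 7

Derivation:
BFS from (row=4, col=1) until reaching (row=0, col=0):
  Distance 0: (row=4, col=1)
  Distance 1: (row=3, col=1), (row=4, col=0), (row=4, col=2)
  Distance 2: (row=2, col=1), (row=3, col=2), (row=4, col=3), (row=5, col=0), (row=5, col=2)
  Distance 3: (row=2, col=2), (row=3, col=3), (row=4, col=4), (row=5, col=3), (row=6, col=0), (row=6, col=2)
  Distance 4: (row=1, col=2), (row=2, col=3), (row=3, col=4), (row=4, col=5), (row=5, col=4), (row=6, col=1), (row=7, col=0), (row=7, col=2)
  Distance 5: (row=0, col=2), (row=2, col=4), (row=3, col=5), (row=4, col=6), (row=5, col=5), (row=7, col=1), (row=8, col=0)
  Distance 6: (row=0, col=1), (row=0, col=3), (row=1, col=4), (row=2, col=5), (row=3, col=6), (row=4, col=7), (row=6, col=5), (row=9, col=0)
  Distance 7: (row=0, col=0), (row=0, col=4), (row=3, col=7), (row=4, col=8), (row=5, col=7), (row=7, col=5), (row=9, col=1)  <- goal reached here
One shortest path (7 moves): (row=4, col=1) -> (row=4, col=2) -> (row=3, col=2) -> (row=2, col=2) -> (row=1, col=2) -> (row=0, col=2) -> (row=0, col=1) -> (row=0, col=0)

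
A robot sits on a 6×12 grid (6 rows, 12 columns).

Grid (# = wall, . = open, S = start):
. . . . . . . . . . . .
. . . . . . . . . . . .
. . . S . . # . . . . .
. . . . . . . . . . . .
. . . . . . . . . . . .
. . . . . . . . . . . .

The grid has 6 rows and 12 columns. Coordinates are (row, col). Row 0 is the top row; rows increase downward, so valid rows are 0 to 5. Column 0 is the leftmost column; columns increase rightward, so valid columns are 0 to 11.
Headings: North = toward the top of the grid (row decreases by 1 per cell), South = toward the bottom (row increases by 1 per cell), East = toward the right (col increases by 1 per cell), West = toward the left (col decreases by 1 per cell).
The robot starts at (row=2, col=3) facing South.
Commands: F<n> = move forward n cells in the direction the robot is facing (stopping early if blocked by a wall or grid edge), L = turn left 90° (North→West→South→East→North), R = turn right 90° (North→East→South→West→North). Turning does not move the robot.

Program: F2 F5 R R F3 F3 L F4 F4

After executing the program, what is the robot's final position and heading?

Answer: Final position: (row=0, col=0), facing West

Derivation:
Start: (row=2, col=3), facing South
  F2: move forward 2, now at (row=4, col=3)
  F5: move forward 1/5 (blocked), now at (row=5, col=3)
  R: turn right, now facing West
  R: turn right, now facing North
  F3: move forward 3, now at (row=2, col=3)
  F3: move forward 2/3 (blocked), now at (row=0, col=3)
  L: turn left, now facing West
  F4: move forward 3/4 (blocked), now at (row=0, col=0)
  F4: move forward 0/4 (blocked), now at (row=0, col=0)
Final: (row=0, col=0), facing West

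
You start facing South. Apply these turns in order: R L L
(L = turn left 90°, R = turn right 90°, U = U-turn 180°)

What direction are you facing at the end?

Start: South
  R (right (90° clockwise)) -> West
  L (left (90° counter-clockwise)) -> South
  L (left (90° counter-clockwise)) -> East
Final: East

Answer: Final heading: East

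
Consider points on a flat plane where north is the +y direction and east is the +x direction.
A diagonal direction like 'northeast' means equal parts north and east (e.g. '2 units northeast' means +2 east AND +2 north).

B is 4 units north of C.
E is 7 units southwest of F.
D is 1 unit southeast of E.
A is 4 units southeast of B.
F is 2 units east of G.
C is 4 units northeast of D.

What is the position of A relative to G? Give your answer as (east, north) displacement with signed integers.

Answer: A is at (east=4, north=-4) relative to G.

Derivation:
Place G at the origin (east=0, north=0).
  F is 2 units east of G: delta (east=+2, north=+0); F at (east=2, north=0).
  E is 7 units southwest of F: delta (east=-7, north=-7); E at (east=-5, north=-7).
  D is 1 unit southeast of E: delta (east=+1, north=-1); D at (east=-4, north=-8).
  C is 4 units northeast of D: delta (east=+4, north=+4); C at (east=0, north=-4).
  B is 4 units north of C: delta (east=+0, north=+4); B at (east=0, north=0).
  A is 4 units southeast of B: delta (east=+4, north=-4); A at (east=4, north=-4).
Therefore A relative to G: (east=4, north=-4).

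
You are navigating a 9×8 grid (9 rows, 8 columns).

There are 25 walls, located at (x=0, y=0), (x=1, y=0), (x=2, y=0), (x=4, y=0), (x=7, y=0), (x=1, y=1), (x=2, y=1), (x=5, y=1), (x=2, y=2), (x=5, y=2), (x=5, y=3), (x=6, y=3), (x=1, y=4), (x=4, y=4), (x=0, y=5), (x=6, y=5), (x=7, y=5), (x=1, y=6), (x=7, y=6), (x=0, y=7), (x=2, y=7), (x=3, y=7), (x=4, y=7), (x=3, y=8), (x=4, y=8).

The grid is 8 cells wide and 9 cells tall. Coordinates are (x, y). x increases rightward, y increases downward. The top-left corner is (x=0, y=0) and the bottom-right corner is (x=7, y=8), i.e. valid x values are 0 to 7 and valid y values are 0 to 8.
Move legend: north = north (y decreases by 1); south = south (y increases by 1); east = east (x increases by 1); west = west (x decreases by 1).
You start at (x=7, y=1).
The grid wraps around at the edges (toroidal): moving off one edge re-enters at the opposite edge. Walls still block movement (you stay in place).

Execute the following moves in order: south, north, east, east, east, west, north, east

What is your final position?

Start: (x=7, y=1)
  south (south): (x=7, y=1) -> (x=7, y=2)
  north (north): (x=7, y=2) -> (x=7, y=1)
  east (east): (x=7, y=1) -> (x=0, y=1)
  east (east): blocked, stay at (x=0, y=1)
  east (east): blocked, stay at (x=0, y=1)
  west (west): (x=0, y=1) -> (x=7, y=1)
  north (north): blocked, stay at (x=7, y=1)
  east (east): (x=7, y=1) -> (x=0, y=1)
Final: (x=0, y=1)

Answer: Final position: (x=0, y=1)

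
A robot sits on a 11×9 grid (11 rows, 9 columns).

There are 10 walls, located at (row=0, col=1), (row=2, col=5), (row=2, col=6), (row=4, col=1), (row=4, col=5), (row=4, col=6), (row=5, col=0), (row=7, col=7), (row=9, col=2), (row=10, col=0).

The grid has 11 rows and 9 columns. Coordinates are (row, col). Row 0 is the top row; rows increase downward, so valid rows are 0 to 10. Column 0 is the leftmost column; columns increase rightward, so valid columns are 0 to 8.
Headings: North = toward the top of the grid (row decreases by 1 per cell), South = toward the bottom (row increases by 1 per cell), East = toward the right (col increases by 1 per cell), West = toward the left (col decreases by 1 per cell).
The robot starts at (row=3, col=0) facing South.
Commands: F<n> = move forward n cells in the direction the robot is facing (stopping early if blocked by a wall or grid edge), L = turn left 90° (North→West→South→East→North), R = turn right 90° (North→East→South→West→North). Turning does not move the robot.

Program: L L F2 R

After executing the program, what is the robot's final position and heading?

Start: (row=3, col=0), facing South
  L: turn left, now facing East
  L: turn left, now facing North
  F2: move forward 2, now at (row=1, col=0)
  R: turn right, now facing East
Final: (row=1, col=0), facing East

Answer: Final position: (row=1, col=0), facing East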